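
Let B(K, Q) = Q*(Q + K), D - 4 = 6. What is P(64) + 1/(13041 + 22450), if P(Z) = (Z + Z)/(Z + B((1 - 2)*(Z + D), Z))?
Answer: -70973/319419 ≈ -0.22219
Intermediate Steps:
D = 10 (D = 4 + 6 = 10)
B(K, Q) = Q*(K + Q)
P(Z) = -2/9 (P(Z) = (Z + Z)/(Z + Z*((1 - 2)*(Z + 10) + Z)) = (2*Z)/(Z + Z*(-(10 + Z) + Z)) = (2*Z)/(Z + Z*((-10 - Z) + Z)) = (2*Z)/(Z + Z*(-10)) = (2*Z)/(Z - 10*Z) = (2*Z)/((-9*Z)) = (2*Z)*(-1/(9*Z)) = -2/9)
P(64) + 1/(13041 + 22450) = -2/9 + 1/(13041 + 22450) = -2/9 + 1/35491 = -70973/319419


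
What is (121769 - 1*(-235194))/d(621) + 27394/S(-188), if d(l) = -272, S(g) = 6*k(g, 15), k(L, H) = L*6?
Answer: -151461047/115056 ≈ -1316.4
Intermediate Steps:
k(L, H) = 6*L
S(g) = 36*g (S(g) = 6*(6*g) = 36*g)
(121769 - 1*(-235194))/d(621) + 27394/S(-188) = (121769 - 1*(-235194))/(-272) + 27394/((36*(-188))) = (121769 + 235194)*(-1/272) + 27394/(-6768) = 356963*(-1/272) + 27394*(-1/6768) = -356963/272 - 13697/3384 = -151461047/115056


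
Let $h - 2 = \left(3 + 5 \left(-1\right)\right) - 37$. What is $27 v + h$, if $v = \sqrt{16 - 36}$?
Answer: $-37 + 54 i \sqrt{5} \approx -37.0 + 120.75 i$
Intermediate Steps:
$h = -37$ ($h = 2 + \left(\left(3 + 5 \left(-1\right)\right) - 37\right) = 2 + \left(\left(3 - 5\right) - 37\right) = 2 - 39 = -37$)
$v = 2 i \sqrt{5}$ ($v = \sqrt{-20} = 2 i \sqrt{5} \approx 4.4721 i$)
$27 v + h = 27 \cdot 2 i \sqrt{5} - 37 = 54 i \sqrt{5} - 37 = -37 + 54 i \sqrt{5}$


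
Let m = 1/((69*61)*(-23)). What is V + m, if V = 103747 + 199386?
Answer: 29345396330/96807 ≈ 3.0313e+5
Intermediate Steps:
V = 303133
m = -1/96807 (m = 1/(4209*(-23)) = 1/(-96807) = -1/96807 ≈ -1.0330e-5)
V + m = 303133 - 1/96807 = 29345396330/96807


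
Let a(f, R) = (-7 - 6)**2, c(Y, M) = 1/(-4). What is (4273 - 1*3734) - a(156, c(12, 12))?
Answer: 370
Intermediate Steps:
c(Y, M) = -1/4
a(f, R) = 169 (a(f, R) = (-13)**2 = 169)
(4273 - 1*3734) - a(156, c(12, 12)) = (4273 - 1*3734) - 1*169 = (4273 - 3734) - 169 = 539 - 169 = 370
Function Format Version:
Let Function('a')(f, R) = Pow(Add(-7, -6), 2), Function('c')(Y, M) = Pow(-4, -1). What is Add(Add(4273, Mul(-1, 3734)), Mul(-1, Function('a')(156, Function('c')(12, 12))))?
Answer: 370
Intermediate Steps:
Function('c')(Y, M) = Rational(-1, 4)
Function('a')(f, R) = 169 (Function('a')(f, R) = Pow(-13, 2) = 169)
Add(Add(4273, Mul(-1, 3734)), Mul(-1, Function('a')(156, Function('c')(12, 12)))) = Add(Add(4273, Mul(-1, 3734)), Mul(-1, 169)) = Add(Add(4273, -3734), -169) = Add(539, -169) = 370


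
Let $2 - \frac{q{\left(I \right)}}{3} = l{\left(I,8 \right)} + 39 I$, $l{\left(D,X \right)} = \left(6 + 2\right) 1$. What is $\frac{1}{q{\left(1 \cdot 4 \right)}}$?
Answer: $- \frac{1}{486} \approx -0.0020576$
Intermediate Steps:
$l{\left(D,X \right)} = 8$ ($l{\left(D,X \right)} = 8 \cdot 1 = 8$)
$q{\left(I \right)} = -18 - 117 I$ ($q{\left(I \right)} = 6 - 3 \left(8 + 39 I\right) = 6 - \left(24 + 117 I\right) = -18 - 117 I$)
$\frac{1}{q{\left(1 \cdot 4 \right)}} = \frac{1}{-18 - 117 \cdot 1 \cdot 4} = \frac{1}{-18 - 468} = \frac{1}{-486} = - \frac{1}{486}$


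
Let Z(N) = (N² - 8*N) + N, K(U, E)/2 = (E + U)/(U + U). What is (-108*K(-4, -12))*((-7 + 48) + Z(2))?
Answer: -13392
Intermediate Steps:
K(U, E) = (E + U)/U (K(U, E) = 2*((E + U)/(U + U)) = 2*((E + U)/((2*U))) = 2*((E + U)*(1/(2*U))) = 2*((E + U)/(2*U)) = (E + U)/U)
Z(N) = N² - 7*N
(-108*K(-4, -12))*((-7 + 48) + Z(2)) = (-108*(-12 - 4)/(-4))*((-7 + 48) + 2*(-7 + 2)) = (-(-27)*(-16))*(41 + 2*(-5)) = (-108*4)*(41 - 10) = -432*31 = -13392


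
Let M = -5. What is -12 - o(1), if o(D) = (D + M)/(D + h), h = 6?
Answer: -80/7 ≈ -11.429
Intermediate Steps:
o(D) = (-5 + D)/(6 + D) (o(D) = (D - 5)/(D + 6) = (-5 + D)/(6 + D))
-12 - o(1) = -12 - (-5 + 1)/(6 + 1) = -12 - (-4)/7 = -12 - 1*(-4/7) = -12 + 4/7 = -80/7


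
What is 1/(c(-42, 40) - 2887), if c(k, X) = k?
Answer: -1/2929 ≈ -0.00034141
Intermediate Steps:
1/(c(-42, 40) - 2887) = 1/(-42 - 2887) = 1/(-2929) = -1/2929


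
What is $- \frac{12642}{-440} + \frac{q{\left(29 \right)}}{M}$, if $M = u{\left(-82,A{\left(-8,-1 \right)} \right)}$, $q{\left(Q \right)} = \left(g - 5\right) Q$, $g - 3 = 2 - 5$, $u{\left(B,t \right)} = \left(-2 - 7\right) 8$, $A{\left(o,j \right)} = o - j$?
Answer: $\frac{121753}{3960} \approx 30.746$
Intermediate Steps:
$u{\left(B,t \right)} = -72$ ($u{\left(B,t \right)} = \left(-9\right) 8 = -72$)
$g = 0$ ($g = 3 + \left(2 - 5\right) = 3 - 3 = 0$)
$q{\left(Q \right)} = - 5 Q$ ($q{\left(Q \right)} = \left(0 - 5\right) Q = - 5 Q$)
$M = -72$
$- \frac{12642}{-440} + \frac{q{\left(29 \right)}}{M} = - \frac{12642}{-440} + \frac{\left(-5\right) 29}{-72} = \left(-12642\right) \left(- \frac{1}{440}\right) - - \frac{145}{72} = \frac{6321}{220} + \frac{145}{72} = \frac{121753}{3960}$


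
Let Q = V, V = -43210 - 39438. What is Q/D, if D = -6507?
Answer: 82648/6507 ≈ 12.701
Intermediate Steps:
V = -82648
Q = -82648
Q/D = -82648/(-6507) = -82648*(-1/6507) = 82648/6507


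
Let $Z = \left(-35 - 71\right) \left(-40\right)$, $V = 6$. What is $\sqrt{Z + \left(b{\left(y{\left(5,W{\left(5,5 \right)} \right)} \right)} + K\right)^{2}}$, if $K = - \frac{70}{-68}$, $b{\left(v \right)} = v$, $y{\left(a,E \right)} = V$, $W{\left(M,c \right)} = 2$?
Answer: $\frac{\sqrt{4958561}}{34} \approx 65.494$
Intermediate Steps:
$y{\left(a,E \right)} = 6$
$K = \frac{35}{34}$ ($K = \left(-70\right) \left(- \frac{1}{68}\right) = \frac{35}{34} \approx 1.0294$)
$Z = 4240$ ($Z = \left(-106\right) \left(-40\right) = 4240$)
$\sqrt{Z + \left(b{\left(y{\left(5,W{\left(5,5 \right)} \right)} \right)} + K\right)^{2}} = \sqrt{4240 + \left(6 + \frac{35}{34}\right)^{2}} = \sqrt{4240 + \left(\frac{239}{34}\right)^{2}} = \sqrt{4240 + \frac{57121}{1156}} = \sqrt{\frac{4958561}{1156}} = \frac{\sqrt{4958561}}{34}$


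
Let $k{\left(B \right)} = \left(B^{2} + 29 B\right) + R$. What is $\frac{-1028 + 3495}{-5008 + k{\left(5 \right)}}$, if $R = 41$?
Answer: $- \frac{2467}{4797} \approx -0.51428$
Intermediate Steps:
$k{\left(B \right)} = 41 + B^{2} + 29 B$ ($k{\left(B \right)} = \left(B^{2} + 29 B\right) + 41 = 41 + B^{2} + 29 B$)
$\frac{-1028 + 3495}{-5008 + k{\left(5 \right)}} = \frac{-1028 + 3495}{-5008 + \left(41 + 5^{2} + 29 \cdot 5\right)} = \frac{2467}{-5008 + \left(41 + 25 + 145\right)} = \frac{2467}{-5008 + 211} = \frac{2467}{-4797} = 2467 \left(- \frac{1}{4797}\right) = - \frac{2467}{4797}$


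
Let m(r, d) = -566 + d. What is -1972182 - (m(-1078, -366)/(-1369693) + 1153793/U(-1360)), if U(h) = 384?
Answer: -1038873352521821/525962112 ≈ -1.9752e+6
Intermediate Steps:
-1972182 - (m(-1078, -366)/(-1369693) + 1153793/U(-1360)) = -1972182 - ((-566 - 366)/(-1369693) + 1153793/384) = -1972182 - (-932*(-1/1369693) + 1153793*(1/384)) = -1972182 - (932/1369693 + 1153793/384) = -1972182 - 1*1580342553437/525962112 = -1972182 - 1580342553437/525962112 = -1038873352521821/525962112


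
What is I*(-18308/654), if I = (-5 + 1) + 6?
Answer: -18308/327 ≈ -55.988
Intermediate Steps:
I = 2 (I = -4 + 6 = 2)
I*(-18308/654) = 2*(-18308/654) = 2*(-18308*1/654) = 2*(-9154/327) = -18308/327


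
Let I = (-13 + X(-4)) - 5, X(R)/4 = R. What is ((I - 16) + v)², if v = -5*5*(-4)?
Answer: 2500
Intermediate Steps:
X(R) = 4*R
I = -34 (I = (-13 + 4*(-4)) - 5 = (-13 - 16) - 5 = -29 - 5 = -34)
v = 100 (v = -25*(-4) = 100)
((I - 16) + v)² = ((-34 - 16) + 100)² = (-50 + 100)² = 50² = 2500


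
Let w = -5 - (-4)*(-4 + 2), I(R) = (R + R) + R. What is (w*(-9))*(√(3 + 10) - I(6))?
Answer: -2106 + 117*√13 ≈ -1684.2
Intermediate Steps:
I(R) = 3*R (I(R) = 2*R + R = 3*R)
w = -13 (w = -5 - (-4)*(-2) = -5 - 4*2 = -5 - 8 = -13)
(w*(-9))*(√(3 + 10) - I(6)) = (-13*(-9))*(√(3 + 10) - 3*6) = 117*(√13 - 1*18) = 117*(√13 - 18) = 117*(-18 + √13) = -2106 + 117*√13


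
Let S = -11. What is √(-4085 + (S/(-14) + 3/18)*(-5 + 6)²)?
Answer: I*√1801065/21 ≈ 63.907*I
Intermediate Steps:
√(-4085 + (S/(-14) + 3/18)*(-5 + 6)²) = √(-4085 + (-11/(-14) + 3/18)*(-5 + 6)²) = √(-4085 + (-11*(-1/14) + 3*(1/18))*1²) = √(-4085 + (11/14 + ⅙)*1) = √(-4085 + (20/21)*1) = √(-4085 + 20/21) = √(-85765/21) = I*√1801065/21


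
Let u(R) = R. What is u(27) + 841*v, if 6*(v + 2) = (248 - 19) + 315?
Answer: 223787/3 ≈ 74596.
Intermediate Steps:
v = 266/3 (v = -2 + ((248 - 19) + 315)/6 = -2 + (229 + 315)/6 = -2 + (1/6)*544 = -2 + 272/3 = 266/3 ≈ 88.667)
u(27) + 841*v = 27 + 841*(266/3) = 27 + 223706/3 = 223787/3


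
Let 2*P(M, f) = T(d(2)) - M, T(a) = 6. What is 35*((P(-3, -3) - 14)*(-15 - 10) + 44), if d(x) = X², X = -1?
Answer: 19705/2 ≈ 9852.5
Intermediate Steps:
d(x) = 1 (d(x) = (-1)² = 1)
P(M, f) = 3 - M/2 (P(M, f) = (6 - M)/2 = 3 - M/2)
35*((P(-3, -3) - 14)*(-15 - 10) + 44) = 35*(((3 - ½*(-3)) - 14)*(-15 - 10) + 44) = 35*(((3 + 3/2) - 14)*(-25) + 44) = 35*((9/2 - 14)*(-25) + 44) = 35*(-19/2*(-25) + 44) = 35*(475/2 + 44) = 35*(563/2) = 19705/2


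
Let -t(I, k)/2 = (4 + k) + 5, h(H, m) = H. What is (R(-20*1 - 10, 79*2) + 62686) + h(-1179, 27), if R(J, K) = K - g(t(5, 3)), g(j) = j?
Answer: 61689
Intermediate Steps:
t(I, k) = -18 - 2*k (t(I, k) = -2*((4 + k) + 5) = -2*(9 + k) = -18 - 2*k)
R(J, K) = 24 + K (R(J, K) = K - (-18 - 2*3) = K - (-18 - 6) = K - 1*(-24) = K + 24 = 24 + K)
(R(-20*1 - 10, 79*2) + 62686) + h(-1179, 27) = ((24 + 79*2) + 62686) - 1179 = ((24 + 158) + 62686) - 1179 = (182 + 62686) - 1179 = 62868 - 1179 = 61689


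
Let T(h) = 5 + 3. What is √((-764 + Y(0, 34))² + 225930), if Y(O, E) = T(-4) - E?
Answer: √850030 ≈ 921.97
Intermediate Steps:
T(h) = 8
Y(O, E) = 8 - E
√((-764 + Y(0, 34))² + 225930) = √((-764 + (8 - 1*34))² + 225930) = √((-764 + (8 - 34))² + 225930) = √((-764 - 26)² + 225930) = √((-790)² + 225930) = √(624100 + 225930) = √850030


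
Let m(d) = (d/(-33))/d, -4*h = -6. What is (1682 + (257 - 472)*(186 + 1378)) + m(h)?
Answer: -11041075/33 ≈ -3.3458e+5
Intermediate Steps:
h = 3/2 (h = -¼*(-6) = 3/2 ≈ 1.5000)
m(d) = -1/33 (m(d) = (d*(-1/33))/d = (-d/33)/d = -1/33)
(1682 + (257 - 472)*(186 + 1378)) + m(h) = (1682 + (257 - 472)*(186 + 1378)) - 1/33 = (1682 - 215*1564) - 1/33 = (1682 - 336260) - 1/33 = -334578 - 1/33 = -11041075/33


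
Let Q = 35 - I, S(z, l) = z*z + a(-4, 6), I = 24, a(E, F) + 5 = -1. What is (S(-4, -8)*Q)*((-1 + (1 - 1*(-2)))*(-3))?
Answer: -660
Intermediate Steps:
a(E, F) = -6 (a(E, F) = -5 - 1 = -6)
S(z, l) = -6 + z**2 (S(z, l) = z*z - 6 = z**2 - 6 = -6 + z**2)
Q = 11 (Q = 35 - 1*24 = 35 - 24 = 11)
(S(-4, -8)*Q)*((-1 + (1 - 1*(-2)))*(-3)) = ((-6 + (-4)**2)*11)*((-1 + (1 - 1*(-2)))*(-3)) = ((-6 + 16)*11)*((-1 + (1 + 2))*(-3)) = (10*11)*((-1 + 3)*(-3)) = 110*(2*(-3)) = 110*(-6) = -660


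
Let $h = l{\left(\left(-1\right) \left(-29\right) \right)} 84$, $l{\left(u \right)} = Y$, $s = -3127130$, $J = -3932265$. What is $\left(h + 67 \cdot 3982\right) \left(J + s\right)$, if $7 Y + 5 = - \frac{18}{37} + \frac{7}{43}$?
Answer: $- \frac{2995778612433530}{1591} \approx -1.883 \cdot 10^{12}$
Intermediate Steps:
$Y = - \frac{1210}{1591}$ ($Y = - \frac{5}{7} + \frac{- \frac{18}{37} + \frac{7}{43}}{7} = - \frac{5}{7} + \frac{1}{7} \left(- \frac{515}{1591}\right) = - \frac{5}{7} - \frac{515}{11137} = - \frac{1210}{1591} \approx -0.76053$)
$l{\left(u \right)} = - \frac{1210}{1591}$
$h = - \frac{101640}{1591}$ ($h = \left(- \frac{1210}{1591}\right) 84 = - \frac{101640}{1591} \approx -63.884$)
$\left(h + 67 \cdot 3982\right) \left(J + s\right) = \left(- \frac{101640}{1591} + 67 \cdot 3982\right) \left(-3932265 - 3127130\right) = \left(- \frac{101640}{1591} + 266794\right) \left(-7059395\right) = \frac{424367614}{1591} \left(-7059395\right) = - \frac{2995778612433530}{1591}$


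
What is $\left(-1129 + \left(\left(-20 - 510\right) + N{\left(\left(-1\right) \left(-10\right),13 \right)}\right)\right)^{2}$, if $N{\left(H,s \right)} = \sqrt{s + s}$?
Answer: $\left(1659 - \sqrt{26}\right)^{2} \approx 2.7354 \cdot 10^{6}$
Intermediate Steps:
$N{\left(H,s \right)} = \sqrt{2} \sqrt{s}$ ($N{\left(H,s \right)} = \sqrt{2 s} = \sqrt{2} \sqrt{s}$)
$\left(-1129 + \left(\left(-20 - 510\right) + N{\left(\left(-1\right) \left(-10\right),13 \right)}\right)\right)^{2} = \left(-1129 + \left(\left(-20 - 510\right) + \sqrt{2} \sqrt{13}\right)\right)^{2} = \left(-1129 - \left(530 - \sqrt{26}\right)\right)^{2} = \left(-1659 + \sqrt{26}\right)^{2}$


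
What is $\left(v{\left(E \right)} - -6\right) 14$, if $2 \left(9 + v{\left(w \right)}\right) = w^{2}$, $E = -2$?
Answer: $-14$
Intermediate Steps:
$v{\left(w \right)} = -9 + \frac{w^{2}}{2}$
$\left(v{\left(E \right)} - -6\right) 14 = \left(\left(-9 + \frac{\left(-2\right)^{2}}{2}\right) - -6\right) 14 = \left(\left(-9 + \frac{1}{2} \cdot 4\right) + \left(-1 + 7\right)\right) 14 = \left(\left(-9 + 2\right) + 6\right) 14 = \left(-7 + 6\right) 14 = \left(-1\right) 14 = -14$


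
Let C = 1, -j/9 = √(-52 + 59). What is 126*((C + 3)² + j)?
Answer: 2016 - 1134*√7 ≈ -984.28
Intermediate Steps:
j = -9*√7 (j = -9*√(-52 + 59) = -9*√7 ≈ -23.812)
126*((C + 3)² + j) = 126*((1 + 3)² - 9*√7) = 126*(4² - 9*√7) = 126*(16 - 9*√7) = 2016 - 1134*√7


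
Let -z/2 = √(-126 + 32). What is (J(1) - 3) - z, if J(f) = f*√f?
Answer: -2 + 2*I*√94 ≈ -2.0 + 19.391*I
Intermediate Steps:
z = -2*I*√94 (z = -2*√(-126 + 32) = -2*I*√94 ≈ -19.391*I)
J(f) = f^(3/2)
(J(1) - 3) - z = (1^(3/2) - 3) - (-2)*I*√94 = (1 - 3) + 2*I*√94 = -2 + 2*I*√94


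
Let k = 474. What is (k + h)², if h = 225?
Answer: 488601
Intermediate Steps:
(k + h)² = (474 + 225)² = 699² = 488601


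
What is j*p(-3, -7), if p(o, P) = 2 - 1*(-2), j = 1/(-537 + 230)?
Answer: -4/307 ≈ -0.013029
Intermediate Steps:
j = -1/307 (j = 1/(-307) = -1/307 ≈ -0.0032573)
p(o, P) = 4 (p(o, P) = 2 + 2 = 4)
j*p(-3, -7) = -1/307*4 = -4/307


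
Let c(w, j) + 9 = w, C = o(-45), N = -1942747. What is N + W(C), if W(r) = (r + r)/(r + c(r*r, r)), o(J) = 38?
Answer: -2861666255/1473 ≈ -1.9427e+6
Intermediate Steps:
C = 38
c(w, j) = -9 + w
W(r) = 2*r/(-9 + r + r²) (W(r) = (r + r)/(r + (-9 + r*r)) = (2*r)/(r + (-9 + r²)) = (2*r)/(-9 + r + r²) = 2*r/(-9 + r + r²))
N + W(C) = -1942747 + 2*38/(-9 + 38 + 38²) = -1942747 + 2*38/(-9 + 38 + 1444) = -1942747 + 2*38/1473 = -1942747 + 2*38*(1/1473) = -1942747 + 76/1473 = -2861666255/1473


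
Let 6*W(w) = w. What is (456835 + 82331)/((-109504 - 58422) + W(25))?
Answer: -3234996/1007531 ≈ -3.2108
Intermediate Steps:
W(w) = w/6
(456835 + 82331)/((-109504 - 58422) + W(25)) = (456835 + 82331)/((-109504 - 58422) + (⅙)*25) = 539166/(-167926 + 25/6) = 539166/(-1007531/6) = 539166*(-6/1007531) = -3234996/1007531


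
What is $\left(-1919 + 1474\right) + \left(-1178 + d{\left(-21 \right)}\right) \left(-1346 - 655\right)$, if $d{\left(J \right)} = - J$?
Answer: $2314712$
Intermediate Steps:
$\left(-1919 + 1474\right) + \left(-1178 + d{\left(-21 \right)}\right) \left(-1346 - 655\right) = \left(-1919 + 1474\right) + \left(-1178 - -21\right) \left(-1346 - 655\right) = -445 + \left(-1178 + 21\right) \left(-2001\right) = -445 - -2315157 = -445 + 2315157 = 2314712$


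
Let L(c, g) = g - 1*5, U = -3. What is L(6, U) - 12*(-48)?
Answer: 568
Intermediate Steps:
L(c, g) = -5 + g (L(c, g) = g - 5 = -5 + g)
L(6, U) - 12*(-48) = (-5 - 3) - 12*(-48) = -8 + 576 = 568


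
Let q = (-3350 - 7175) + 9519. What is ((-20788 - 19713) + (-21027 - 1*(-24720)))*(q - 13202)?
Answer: 522968064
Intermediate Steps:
q = -1006 (q = -10525 + 9519 = -1006)
((-20788 - 19713) + (-21027 - 1*(-24720)))*(q - 13202) = ((-20788 - 19713) + (-21027 - 1*(-24720)))*(-1006 - 13202) = (-40501 + (-21027 + 24720))*(-14208) = (-40501 + 3693)*(-14208) = -36808*(-14208) = 522968064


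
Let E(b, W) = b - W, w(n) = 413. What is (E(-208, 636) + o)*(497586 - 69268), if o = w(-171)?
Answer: -184605058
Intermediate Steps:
o = 413
(E(-208, 636) + o)*(497586 - 69268) = ((-208 - 1*636) + 413)*(497586 - 69268) = ((-208 - 636) + 413)*428318 = (-844 + 413)*428318 = -431*428318 = -184605058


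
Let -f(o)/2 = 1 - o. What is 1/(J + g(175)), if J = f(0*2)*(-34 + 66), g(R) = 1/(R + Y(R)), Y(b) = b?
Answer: -350/22399 ≈ -0.015626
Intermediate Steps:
f(o) = -2 + 2*o (f(o) = -2*(1 - o) = -2 + 2*o)
g(R) = 1/(2*R) (g(R) = 1/(R + R) = 1/(2*R))
J = -64 (J = (-2 + 2*(0*2))*(-34 + 66) = (-2 + 2*0)*32 = (-2 + 0)*32 = -2*32 = -64)
1/(J + g(175)) = 1/(-64 + (1/2)/175) = 1/(-64 + (1/2)*(1/175)) = 1/(-64 + 1/350) = 1/(-22399/350) = -350/22399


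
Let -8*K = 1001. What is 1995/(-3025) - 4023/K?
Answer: 1733811/55055 ≈ 31.492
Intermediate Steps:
K = -1001/8 (K = -⅛*1001 = -1001/8 ≈ -125.13)
1995/(-3025) - 4023/K = 1995/(-3025) - 4023/(-1001/8) = 1995*(-1/3025) - 4023*(-8/1001) = -399/605 + 32184/1001 = 1733811/55055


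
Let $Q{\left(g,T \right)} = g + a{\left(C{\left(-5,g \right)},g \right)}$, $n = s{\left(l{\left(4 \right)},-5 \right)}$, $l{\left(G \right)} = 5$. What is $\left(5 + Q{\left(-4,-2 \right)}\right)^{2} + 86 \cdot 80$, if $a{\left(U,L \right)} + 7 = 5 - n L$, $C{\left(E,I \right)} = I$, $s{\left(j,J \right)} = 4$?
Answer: $7105$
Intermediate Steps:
$n = 4$
$a{\left(U,L \right)} = -2 - 4 L$ ($a{\left(U,L \right)} = -7 - \left(-5 + 4 L\right) = -2 - 4 L$)
$Q{\left(g,T \right)} = -2 - 3 g$ ($Q{\left(g,T \right)} = g - \left(2 + 4 g\right) = -2 - 3 g$)
$\left(5 + Q{\left(-4,-2 \right)}\right)^{2} + 86 \cdot 80 = \left(5 - -10\right)^{2} + 86 \cdot 80 = \left(5 + \left(-2 + 12\right)\right)^{2} + 6880 = \left(5 + 10\right)^{2} + 6880 = 15^{2} + 6880 = 225 + 6880 = 7105$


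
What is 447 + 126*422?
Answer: 53619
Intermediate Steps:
447 + 126*422 = 447 + 53172 = 53619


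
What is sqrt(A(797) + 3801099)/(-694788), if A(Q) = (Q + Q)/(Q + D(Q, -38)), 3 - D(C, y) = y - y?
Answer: -sqrt(1520440397)/13895760 ≈ -0.0028061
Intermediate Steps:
D(C, y) = 3 (D(C, y) = 3 - (y - y) = 3 - 1*0 = 3 + 0 = 3)
A(Q) = 2*Q/(3 + Q) (A(Q) = (Q + Q)/(Q + 3) = (2*Q)/(3 + Q) = 2*Q/(3 + Q))
sqrt(A(797) + 3801099)/(-694788) = sqrt(2*797/(3 + 797) + 3801099)/(-694788) = sqrt(2*797/800 + 3801099)*(-1/694788) = sqrt(2*797*(1/800) + 3801099)*(-1/694788) = sqrt(797/400 + 3801099)*(-1/694788) = sqrt(1520440397/400)*(-1/694788) = (sqrt(1520440397)/20)*(-1/694788) = -sqrt(1520440397)/13895760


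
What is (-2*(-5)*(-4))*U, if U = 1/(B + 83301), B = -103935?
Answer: 20/10317 ≈ 0.0019385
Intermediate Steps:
U = -1/20634 (U = 1/(-103935 + 83301) = 1/(-20634) = -1/20634 ≈ -4.8464e-5)
(-2*(-5)*(-4))*U = (-2*(-5)*(-4))*(-1/20634) = (10*(-4))*(-1/20634) = -40*(-1/20634) = 20/10317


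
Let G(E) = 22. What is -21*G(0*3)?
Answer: -462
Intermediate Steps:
-21*G(0*3) = -21*22 = -462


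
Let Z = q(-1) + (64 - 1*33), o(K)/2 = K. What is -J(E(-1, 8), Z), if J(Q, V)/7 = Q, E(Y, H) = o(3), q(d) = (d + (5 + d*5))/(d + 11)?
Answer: -42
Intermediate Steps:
q(d) = (5 + 6*d)/(11 + d) (q(d) = (d + (5 + 5*d))/(11 + d) = (5 + 6*d)/(11 + d))
o(K) = 2*K
E(Y, H) = 6 (E(Y, H) = 2*3 = 6)
Z = 309/10 (Z = (5 + 6*(-1))/(11 - 1) + (64 - 1*33) = (5 - 6)/10 + (64 - 33) = (⅒)*(-1) + 31 = -⅒ + 31 = 309/10 ≈ 30.900)
J(Q, V) = 7*Q
-J(E(-1, 8), Z) = -7*6 = -1*42 = -42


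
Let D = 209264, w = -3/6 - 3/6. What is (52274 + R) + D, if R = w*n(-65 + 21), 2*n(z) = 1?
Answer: 523075/2 ≈ 2.6154e+5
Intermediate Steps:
n(z) = ½ (n(z) = (½)*1 = ½)
w = -1 (w = -3*⅙ - 3*⅙ = -½ - ½ = -1)
R = -½ (R = -1*½ = -½ ≈ -0.50000)
(52274 + R) + D = (52274 - ½) + 209264 = 104547/2 + 209264 = 523075/2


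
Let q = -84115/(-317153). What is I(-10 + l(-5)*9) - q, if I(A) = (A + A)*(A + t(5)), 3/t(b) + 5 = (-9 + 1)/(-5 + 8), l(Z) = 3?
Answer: 4117248519/7294519 ≈ 564.43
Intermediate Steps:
t(b) = -9/23 (t(b) = 3/(-5 + (-9 + 1)/(-5 + 8)) = 3/(-5 - 8/3) = 3/(-23/3) = 3*(-3/23) = -9/23)
q = 84115/317153 (q = -84115*(-1/317153) = 84115/317153 ≈ 0.26522)
I(A) = 2*A*(-9/23 + A) (I(A) = (A + A)*(A - 9/23) = (2*A)*(-9/23 + A) = 2*A*(-9/23 + A))
I(-10 + l(-5)*9) - q = 2*(-10 + 3*9)*(-9 + 23*(-10 + 3*9))/23 - 1*84115/317153 = 2*(-10 + 27)*(-9 + 23*(-10 + 27))/23 - 84115/317153 = (2/23)*17*(-9 + 23*17) - 84115/317153 = (2/23)*17*(-9 + 391) - 84115/317153 = (2/23)*17*382 - 84115/317153 = 12988/23 - 84115/317153 = 4117248519/7294519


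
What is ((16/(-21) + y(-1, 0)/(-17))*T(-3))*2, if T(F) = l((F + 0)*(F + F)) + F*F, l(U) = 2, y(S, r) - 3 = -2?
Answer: -6446/357 ≈ -18.056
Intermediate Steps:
y(S, r) = 1 (y(S, r) = 3 - 2 = 1)
T(F) = 2 + F² (T(F) = 2 + F*F = 2 + F²)
((16/(-21) + y(-1, 0)/(-17))*T(-3))*2 = ((16/(-21) + 1/(-17))*(2 + (-3)²))*2 = ((16*(-1/21) + 1*(-1/17))*(2 + 9))*2 = ((-16/21 - 1/17)*11)*2 = -293/357*11*2 = -3223/357*2 = -6446/357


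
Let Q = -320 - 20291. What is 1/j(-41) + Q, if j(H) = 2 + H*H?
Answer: -34688312/1683 ≈ -20611.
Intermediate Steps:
j(H) = 2 + H²
Q = -20611
1/j(-41) + Q = 1/(2 + (-41)²) - 20611 = 1/(2 + 1681) - 20611 = 1/1683 - 20611 = -34688312/1683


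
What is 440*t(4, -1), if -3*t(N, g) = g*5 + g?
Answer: 880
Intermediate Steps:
t(N, g) = -2*g (t(N, g) = -(g*5 + g)/3 = -(5*g + g)/3 = -2*g)
440*t(4, -1) = 440*(-2*(-1)) = 440*2 = 880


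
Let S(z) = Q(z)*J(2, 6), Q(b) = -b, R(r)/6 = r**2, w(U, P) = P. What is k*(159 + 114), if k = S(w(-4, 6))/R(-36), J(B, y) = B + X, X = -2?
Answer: 0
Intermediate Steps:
R(r) = 6*r**2
J(B, y) = -2 + B (J(B, y) = B - 2 = -2 + B)
S(z) = 0 (S(z) = (-z)*(-2 + 2) = -z*0 = 0)
k = 0 (k = 0/((6*(-36)**2)) = 0/((6*1296)) = 0/7776 = 0*(1/7776) = 0)
k*(159 + 114) = 0*(159 + 114) = 0*273 = 0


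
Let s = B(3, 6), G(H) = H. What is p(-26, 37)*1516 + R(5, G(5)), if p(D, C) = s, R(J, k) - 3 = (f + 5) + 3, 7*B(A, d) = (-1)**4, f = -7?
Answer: 1544/7 ≈ 220.57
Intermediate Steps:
B(A, d) = 1/7 (B(A, d) = (1/7)*(-1)**4 = (1/7)*1 = 1/7)
s = 1/7 ≈ 0.14286
R(J, k) = 4 (R(J, k) = 3 + ((-7 + 5) + 3) = 3 + (-2 + 3) = 3 + 1 = 4)
p(D, C) = 1/7
p(-26, 37)*1516 + R(5, G(5)) = (1/7)*1516 + 4 = 1516/7 + 4 = 1544/7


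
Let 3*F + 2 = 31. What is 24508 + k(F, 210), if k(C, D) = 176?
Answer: 24684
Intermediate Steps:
F = 29/3 (F = -⅔ + (⅓)*31 = -⅔ + 31/3 = 29/3 ≈ 9.6667)
24508 + k(F, 210) = 24508 + 176 = 24684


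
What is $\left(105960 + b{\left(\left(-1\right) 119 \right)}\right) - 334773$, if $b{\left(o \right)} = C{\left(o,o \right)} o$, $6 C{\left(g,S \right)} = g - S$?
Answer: $-228813$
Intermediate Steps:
$C{\left(g,S \right)} = - \frac{S}{6} + \frac{g}{6}$ ($C{\left(g,S \right)} = \frac{g - S}{6} = - \frac{S}{6} + \frac{g}{6}$)
$b{\left(o \right)} = 0$ ($b{\left(o \right)} = \left(- \frac{o}{6} + \frac{o}{6}\right) o = 0 o = 0$)
$\left(105960 + b{\left(\left(-1\right) 119 \right)}\right) - 334773 = \left(105960 + 0\right) - 334773 = 105960 - 334773 = -228813$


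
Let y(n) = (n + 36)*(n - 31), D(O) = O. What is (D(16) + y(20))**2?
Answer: 360000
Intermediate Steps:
y(n) = (-31 + n)*(36 + n) (y(n) = (36 + n)*(-31 + n) = (-31 + n)*(36 + n))
(D(16) + y(20))**2 = (16 + (-1116 + 20**2 + 5*20))**2 = (16 + (-1116 + 400 + 100))**2 = (16 - 616)**2 = (-600)**2 = 360000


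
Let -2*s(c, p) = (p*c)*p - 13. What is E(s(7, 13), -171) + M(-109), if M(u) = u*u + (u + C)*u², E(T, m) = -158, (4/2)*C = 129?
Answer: -1033963/2 ≈ -5.1698e+5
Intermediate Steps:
C = 129/2 (C = (½)*129 = 129/2 ≈ 64.500)
s(c, p) = 13/2 - c*p²/2 (s(c, p) = -((p*c)*p - 13)/2 = -((c*p)*p - 13)/2 = -(c*p² - 13)/2 = -(-13 + c*p²)/2 = 13/2 - c*p²/2)
M(u) = u² + u²*(129/2 + u) (M(u) = u*u + (u + 129/2)*u² = u² + (129/2 + u)*u² = u² + u²*(129/2 + u))
E(s(7, 13), -171) + M(-109) = -158 + (-109)²*(131/2 - 109) = -158 + 11881*(-87/2) = -158 - 1033647/2 = -1033963/2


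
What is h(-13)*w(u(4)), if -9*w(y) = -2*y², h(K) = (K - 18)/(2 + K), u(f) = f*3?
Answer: 992/11 ≈ 90.182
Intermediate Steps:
u(f) = 3*f
h(K) = (-18 + K)/(2 + K)
w(y) = 2*y²/9 (w(y) = -(-2)*y²/9 = 2*y²/9)
h(-13)*w(u(4)) = ((-18 - 13)/(2 - 13))*(2*(3*4)²/9) = (-31/(-11))*((2/9)*12²) = (-1/11*(-31))*((2/9)*144) = (31/11)*32 = 992/11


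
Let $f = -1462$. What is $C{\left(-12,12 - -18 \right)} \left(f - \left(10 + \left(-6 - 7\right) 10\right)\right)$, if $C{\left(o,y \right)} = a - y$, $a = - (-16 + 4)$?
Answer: $24156$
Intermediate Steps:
$a = 12$ ($a = \left(-1\right) \left(-12\right) = 12$)
$C{\left(o,y \right)} = 12 - y$
$C{\left(-12,12 - -18 \right)} \left(f - \left(10 + \left(-6 - 7\right) 10\right)\right) = \left(12 - \left(12 - -18\right)\right) \left(-1462 - \left(10 + \left(-6 - 7\right) 10\right)\right) = \left(12 - \left(12 + 18\right)\right) \left(-1462 - \left(10 - 130\right)\right) = \left(12 - 30\right) \left(-1462 - -120\right) = \left(12 - 30\right) \left(-1462 + \left(-10 + 130\right)\right) = - 18 \left(-1462 + 120\right) = \left(-18\right) \left(-1342\right) = 24156$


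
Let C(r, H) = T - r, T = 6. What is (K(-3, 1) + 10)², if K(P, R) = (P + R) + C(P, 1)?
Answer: 289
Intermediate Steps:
C(r, H) = 6 - r
K(P, R) = 6 + R (K(P, R) = (P + R) + (6 - P) = 6 + R)
(K(-3, 1) + 10)² = ((6 + 1) + 10)² = (7 + 10)² = 17² = 289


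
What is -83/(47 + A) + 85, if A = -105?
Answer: 5013/58 ≈ 86.431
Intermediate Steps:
-83/(47 + A) + 85 = -83/(47 - 105) + 85 = -83/(-58) + 85 = -83*(-1/58) + 85 = 83/58 + 85 = 5013/58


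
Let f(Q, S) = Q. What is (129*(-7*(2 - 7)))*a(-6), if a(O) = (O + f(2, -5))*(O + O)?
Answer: 216720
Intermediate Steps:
a(O) = 2*O*(2 + O) (a(O) = (O + 2)*(O + O) = (2 + O)*(2*O) = 2*O*(2 + O))
(129*(-7*(2 - 7)))*a(-6) = (129*(-7*(2 - 7)))*(2*(-6)*(2 - 6)) = (129*(-7*(-5)))*(2*(-6)*(-4)) = (129*35)*48 = 4515*48 = 216720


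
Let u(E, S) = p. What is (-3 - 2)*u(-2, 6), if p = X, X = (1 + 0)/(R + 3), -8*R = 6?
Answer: -20/9 ≈ -2.2222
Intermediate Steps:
R = -¾ (R = -⅛*6 = -¾ ≈ -0.75000)
X = 4/9 (X = (1 + 0)/(-¾ + 3) = 1/(9/4) = 1*(4/9) = 4/9 ≈ 0.44444)
p = 4/9 ≈ 0.44444
u(E, S) = 4/9
(-3 - 2)*u(-2, 6) = (-3 - 2)*(4/9) = -5*4/9 = -20/9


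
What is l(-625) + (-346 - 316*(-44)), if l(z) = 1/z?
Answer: 8473749/625 ≈ 13558.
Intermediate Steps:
l(-625) + (-346 - 316*(-44)) = 1/(-625) + (-346 - 316*(-44)) = -1/625 + (-346 + 13904) = -1/625 + 13558 = 8473749/625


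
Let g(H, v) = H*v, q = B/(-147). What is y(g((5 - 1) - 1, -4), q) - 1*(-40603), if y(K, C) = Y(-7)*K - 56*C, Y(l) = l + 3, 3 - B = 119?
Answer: 852743/21 ≈ 40607.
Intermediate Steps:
B = -116 (B = 3 - 1*119 = 3 - 119 = -116)
Y(l) = 3 + l
q = 116/147 (q = -116/(-147) = -116*(-1/147) = 116/147 ≈ 0.78912)
y(K, C) = -56*C - 4*K (y(K, C) = (3 - 7)*K - 56*C = -4*K - 56*C = -56*C - 4*K)
y(g((5 - 1) - 1, -4), q) - 1*(-40603) = (-56*116/147 - 4*((5 - 1) - 1)*(-4)) - 1*(-40603) = (-928/21 - 4*(4 - 1)*(-4)) + 40603 = (-928/21 - 12*(-4)) + 40603 = (-928/21 - 4*(-12)) + 40603 = (-928/21 + 48) + 40603 = 80/21 + 40603 = 852743/21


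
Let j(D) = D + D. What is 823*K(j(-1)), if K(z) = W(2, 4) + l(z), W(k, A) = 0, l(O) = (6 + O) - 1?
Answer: 2469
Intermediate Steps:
l(O) = 5 + O
j(D) = 2*D
K(z) = 5 + z (K(z) = 0 + (5 + z) = 5 + z)
823*K(j(-1)) = 823*(5 + 2*(-1)) = 823*(5 - 2) = 823*3 = 2469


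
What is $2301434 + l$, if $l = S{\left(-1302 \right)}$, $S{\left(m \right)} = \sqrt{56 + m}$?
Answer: $2301434 + i \sqrt{1246} \approx 2.3014 \cdot 10^{6} + 35.299 i$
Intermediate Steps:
$l = i \sqrt{1246}$ ($l = \sqrt{56 - 1302} = \sqrt{-1246} = i \sqrt{1246} \approx 35.299 i$)
$2301434 + l = 2301434 + i \sqrt{1246}$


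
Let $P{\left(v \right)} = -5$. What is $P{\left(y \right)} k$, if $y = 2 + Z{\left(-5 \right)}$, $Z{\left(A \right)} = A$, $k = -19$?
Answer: $95$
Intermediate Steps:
$y = -3$ ($y = 2 - 5 = -3$)
$P{\left(y \right)} k = \left(-5\right) \left(-19\right) = 95$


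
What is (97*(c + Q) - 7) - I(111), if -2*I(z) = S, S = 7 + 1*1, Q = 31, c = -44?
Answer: -1264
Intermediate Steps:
S = 8 (S = 7 + 1 = 8)
I(z) = -4 (I(z) = -1/2*8 = -4)
(97*(c + Q) - 7) - I(111) = (97*(-44 + 31) - 7) - 1*(-4) = (97*(-13) - 7) + 4 = (-1261 - 7) + 4 = -1268 + 4 = -1264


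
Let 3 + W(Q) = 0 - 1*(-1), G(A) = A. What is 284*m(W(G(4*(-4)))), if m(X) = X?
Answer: -568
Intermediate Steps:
W(Q) = -2 (W(Q) = -3 + (0 - 1*(-1)) = -3 + (0 + 1) = -3 + 1 = -2)
284*m(W(G(4*(-4)))) = 284*(-2) = -568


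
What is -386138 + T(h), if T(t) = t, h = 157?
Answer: -385981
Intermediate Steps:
-386138 + T(h) = -386138 + 157 = -385981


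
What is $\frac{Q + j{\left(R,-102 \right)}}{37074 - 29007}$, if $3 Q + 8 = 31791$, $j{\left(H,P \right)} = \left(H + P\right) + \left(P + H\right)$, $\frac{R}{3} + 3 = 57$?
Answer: $\frac{32143}{24201} \approx 1.3282$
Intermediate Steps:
$R = 162$ ($R = -9 + 3 \cdot 57 = -9 + 171 = 162$)
$j{\left(H,P \right)} = 2 H + 2 P$ ($j{\left(H,P \right)} = \left(H + P\right) + \left(H + P\right) = 2 H + 2 P$)
$Q = \frac{31783}{3}$ ($Q = - \frac{8}{3} + \frac{1}{3} \cdot 31791 = - \frac{8}{3} + 10597 = \frac{31783}{3} \approx 10594.0$)
$\frac{Q + j{\left(R,-102 \right)}}{37074 - 29007} = \frac{\frac{31783}{3} + \left(2 \cdot 162 + 2 \left(-102\right)\right)}{37074 - 29007} = \frac{\frac{31783}{3} + \left(324 - 204\right)}{8067} = \left(\frac{31783}{3} + 120\right) \frac{1}{8067} = \frac{32143}{3} \cdot \frac{1}{8067} = \frac{32143}{24201}$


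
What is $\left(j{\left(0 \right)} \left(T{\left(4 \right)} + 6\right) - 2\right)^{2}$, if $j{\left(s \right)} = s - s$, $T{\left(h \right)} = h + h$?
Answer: $4$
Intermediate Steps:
$T{\left(h \right)} = 2 h$
$j{\left(s \right)} = 0$
$\left(j{\left(0 \right)} \left(T{\left(4 \right)} + 6\right) - 2\right)^{2} = \left(0 \left(2 \cdot 4 + 6\right) - 2\right)^{2} = \left(0 \left(8 + 6\right) - 2\right)^{2} = \left(0 \cdot 14 - 2\right)^{2} = \left(0 - 2\right)^{2} = \left(-2\right)^{2} = 4$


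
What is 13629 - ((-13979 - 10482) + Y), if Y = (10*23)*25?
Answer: 32340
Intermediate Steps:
Y = 5750 (Y = 230*25 = 5750)
13629 - ((-13979 - 10482) + Y) = 13629 - ((-13979 - 10482) + 5750) = 13629 - (-24461 + 5750) = 13629 - 1*(-18711) = 13629 + 18711 = 32340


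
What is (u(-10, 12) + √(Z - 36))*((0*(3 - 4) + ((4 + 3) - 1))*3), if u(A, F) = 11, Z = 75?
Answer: 198 + 18*√39 ≈ 310.41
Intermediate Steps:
(u(-10, 12) + √(Z - 36))*((0*(3 - 4) + ((4 + 3) - 1))*3) = (11 + √(75 - 36))*((0*(3 - 4) + ((4 + 3) - 1))*3) = (11 + √39)*((0*(-1) + (7 - 1))*3) = (11 + √39)*((0 + 6)*3) = (11 + √39)*(6*3) = (11 + √39)*18 = 198 + 18*√39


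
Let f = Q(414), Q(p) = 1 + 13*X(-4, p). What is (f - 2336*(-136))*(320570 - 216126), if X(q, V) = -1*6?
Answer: 33173398836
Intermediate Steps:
X(q, V) = -6
Q(p) = -77 (Q(p) = 1 + 13*(-6) = 1 - 78 = -77)
f = -77
(f - 2336*(-136))*(320570 - 216126) = (-77 - 2336*(-136))*(320570 - 216126) = (-77 + 317696)*104444 = 317619*104444 = 33173398836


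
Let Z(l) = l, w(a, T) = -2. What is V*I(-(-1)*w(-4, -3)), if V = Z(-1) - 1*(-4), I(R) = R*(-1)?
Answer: 6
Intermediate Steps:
I(R) = -R
V = 3 (V = -1 - 1*(-4) = -1 + 4 = 3)
V*I(-(-1)*w(-4, -3)) = 3*(-(-1)*(-1*(-2))) = 3*(-(-1)*2) = 3*(-1*(-2)) = 3*2 = 6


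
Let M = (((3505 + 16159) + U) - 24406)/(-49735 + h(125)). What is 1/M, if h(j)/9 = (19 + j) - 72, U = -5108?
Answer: 49087/9850 ≈ 4.9835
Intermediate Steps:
h(j) = -477 + 9*j (h(j) = 9*((19 + j) - 72) = 9*(-53 + j) = -477 + 9*j)
M = 9850/49087 (M = (((3505 + 16159) - 5108) - 24406)/(-49735 + (-477 + 9*125)) = ((19664 - 5108) - 24406)/(-49735 + (-477 + 1125)) = (14556 - 24406)/(-49735 + 648) = -9850/(-49087) = -9850*(-1/49087) = 9850/49087 ≈ 0.20066)
1/M = 1/(9850/49087) = 49087/9850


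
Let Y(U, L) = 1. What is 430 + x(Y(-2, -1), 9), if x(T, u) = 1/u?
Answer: 3871/9 ≈ 430.11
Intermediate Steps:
430 + x(Y(-2, -1), 9) = 430 + 1/9 = 430 + ⅑ = 3871/9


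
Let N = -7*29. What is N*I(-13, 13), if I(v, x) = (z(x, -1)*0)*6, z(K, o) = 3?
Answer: 0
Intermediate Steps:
I(v, x) = 0 (I(v, x) = (3*0)*6 = 0*6 = 0)
N = -203
N*I(-13, 13) = -203*0 = 0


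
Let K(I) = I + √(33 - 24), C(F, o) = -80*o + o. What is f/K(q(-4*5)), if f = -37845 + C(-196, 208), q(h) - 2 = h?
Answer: 54277/15 ≈ 3618.5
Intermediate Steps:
C(F, o) = -79*o
q(h) = 2 + h
K(I) = 3 + I (K(I) = I + √9 = I + 3 = 3 + I)
f = -54277 (f = -37845 - 79*208 = -37845 - 16432 = -54277)
f/K(q(-4*5)) = -54277/(3 + (2 - 4*5)) = -54277/(3 + (2 - 20)) = -54277/(3 - 18) = -54277/(-15) = -54277*(-1/15) = 54277/15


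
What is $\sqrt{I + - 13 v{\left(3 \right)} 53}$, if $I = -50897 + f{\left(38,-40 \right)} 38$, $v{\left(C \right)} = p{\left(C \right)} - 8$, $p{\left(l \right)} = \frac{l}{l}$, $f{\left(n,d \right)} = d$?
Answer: $i \sqrt{47594} \approx 218.16 i$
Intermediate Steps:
$p{\left(l \right)} = 1$
$v{\left(C \right)} = -7$ ($v{\left(C \right)} = 1 - 8 = -7$)
$I = -52417$ ($I = -50897 - 1520 = -52417$)
$\sqrt{I + - 13 v{\left(3 \right)} 53} = \sqrt{-52417 + \left(-13\right) \left(-7\right) 53} = \sqrt{-52417 + 91 \cdot 53} = \sqrt{-52417 + 4823} = \sqrt{-47594} = i \sqrt{47594}$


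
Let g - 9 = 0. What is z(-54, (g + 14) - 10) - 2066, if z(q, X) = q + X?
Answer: -2107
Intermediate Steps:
g = 9 (g = 9 + 0 = 9)
z(q, X) = X + q
z(-54, (g + 14) - 10) - 2066 = (((9 + 14) - 10) - 54) - 2066 = ((23 - 10) - 54) - 2066 = (13 - 54) - 2066 = -41 - 2066 = -2107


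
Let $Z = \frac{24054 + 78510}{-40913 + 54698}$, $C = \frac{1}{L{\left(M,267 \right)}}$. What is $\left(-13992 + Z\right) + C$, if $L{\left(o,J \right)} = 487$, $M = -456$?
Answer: $- \frac{31294153729}{2237765} \approx -13985.0$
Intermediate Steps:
$C = \frac{1}{487} \approx 0.0020534$
$Z = \frac{34188}{4595}$ ($Z = \frac{102564}{13785} = 102564 \cdot \frac{1}{13785} = \frac{34188}{4595} \approx 7.4403$)
$\left(-13992 + Z\right) + C = \left(-13992 + \frac{34188}{4595}\right) + \frac{1}{487} = - \frac{64259052}{4595} + \frac{1}{487} = - \frac{31294153729}{2237765}$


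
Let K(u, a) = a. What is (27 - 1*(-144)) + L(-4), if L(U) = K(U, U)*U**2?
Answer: 107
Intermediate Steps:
L(U) = U**3 (L(U) = U*U**2 = U**3)
(27 - 1*(-144)) + L(-4) = (27 - 1*(-144)) + (-4)**3 = (27 + 144) - 64 = 171 - 64 = 107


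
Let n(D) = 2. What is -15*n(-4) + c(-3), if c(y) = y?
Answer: -33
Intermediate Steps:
-15*n(-4) + c(-3) = -15*2 - 3 = -30 - 3 = -33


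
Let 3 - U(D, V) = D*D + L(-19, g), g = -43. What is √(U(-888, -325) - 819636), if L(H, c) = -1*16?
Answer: I*√1608161 ≈ 1268.1*I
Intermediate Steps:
L(H, c) = -16
U(D, V) = 19 - D² (U(D, V) = 3 - (D*D - 16) = 3 - (D² - 16) = 3 - (-16 + D²) = 3 + (16 - D²) = 19 - D²)
√(U(-888, -325) - 819636) = √((19 - 1*(-888)²) - 819636) = √((19 - 1*788544) - 819636) = √((19 - 788544) - 819636) = √(-788525 - 819636) = √(-1608161) = I*√1608161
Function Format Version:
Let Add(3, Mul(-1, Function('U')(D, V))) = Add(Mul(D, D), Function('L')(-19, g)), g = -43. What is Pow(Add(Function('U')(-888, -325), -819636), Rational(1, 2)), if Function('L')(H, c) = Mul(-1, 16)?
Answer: Mul(I, Pow(1608161, Rational(1, 2))) ≈ Mul(1268.1, I)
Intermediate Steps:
Function('L')(H, c) = -16
Function('U')(D, V) = Add(19, Mul(-1, Pow(D, 2))) (Function('U')(D, V) = Add(3, Mul(-1, Add(Mul(D, D), -16))) = Add(3, Mul(-1, Add(Pow(D, 2), -16))) = Add(3, Mul(-1, Add(-16, Pow(D, 2)))) = Add(3, Add(16, Mul(-1, Pow(D, 2)))) = Add(19, Mul(-1, Pow(D, 2))))
Pow(Add(Function('U')(-888, -325), -819636), Rational(1, 2)) = Pow(Add(Add(19, Mul(-1, Pow(-888, 2))), -819636), Rational(1, 2)) = Pow(Add(Add(19, Mul(-1, 788544)), -819636), Rational(1, 2)) = Pow(Add(Add(19, -788544), -819636), Rational(1, 2)) = Pow(Add(-788525, -819636), Rational(1, 2)) = Pow(-1608161, Rational(1, 2)) = Mul(I, Pow(1608161, Rational(1, 2)))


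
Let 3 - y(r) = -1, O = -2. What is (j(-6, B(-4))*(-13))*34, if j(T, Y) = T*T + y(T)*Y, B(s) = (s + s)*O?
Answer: -44200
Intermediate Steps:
y(r) = 4 (y(r) = 3 - 1*(-1) = 3 + 1 = 4)
B(s) = -4*s (B(s) = (s + s)*(-2) = (2*s)*(-2) = -4*s)
j(T, Y) = T² + 4*Y (j(T, Y) = T*T + 4*Y = T² + 4*Y)
(j(-6, B(-4))*(-13))*34 = (((-6)² + 4*(-4*(-4)))*(-13))*34 = ((36 + 4*16)*(-13))*34 = ((36 + 64)*(-13))*34 = (100*(-13))*34 = -1300*34 = -44200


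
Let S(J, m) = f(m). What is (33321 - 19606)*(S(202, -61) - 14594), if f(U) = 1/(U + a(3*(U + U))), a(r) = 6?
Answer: -2201726553/11 ≈ -2.0016e+8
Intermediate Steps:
f(U) = 1/(6 + U) (f(U) = 1/(U + 6) = 1/(6 + U))
S(J, m) = 1/(6 + m)
(33321 - 19606)*(S(202, -61) - 14594) = (33321 - 19606)*(1/(6 - 61) - 14594) = 13715*(1/(-55) - 14594) = 13715*(-1/55 - 14594) = 13715*(-802671/55) = -2201726553/11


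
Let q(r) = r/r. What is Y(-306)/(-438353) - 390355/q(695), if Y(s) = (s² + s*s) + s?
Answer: -171113472281/438353 ≈ -3.9036e+5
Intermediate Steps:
q(r) = 1
Y(s) = s + 2*s² (Y(s) = (s² + s²) + s = 2*s² + s = s + 2*s²)
Y(-306)/(-438353) - 390355/q(695) = -306*(1 + 2*(-306))/(-438353) - 390355/1 = -306*(1 - 612)*(-1/438353) - 390355*1 = -306*(-611)*(-1/438353) - 390355 = 186966*(-1/438353) - 390355 = -186966/438353 - 390355 = -171113472281/438353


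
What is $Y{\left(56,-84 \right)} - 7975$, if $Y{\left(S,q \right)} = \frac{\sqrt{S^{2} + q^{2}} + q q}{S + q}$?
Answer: $-8227 - \sqrt{13} \approx -8230.6$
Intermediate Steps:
$Y{\left(S,q \right)} = \frac{q^{2} + \sqrt{S^{2} + q^{2}}}{S + q}$ ($Y{\left(S,q \right)} = \frac{\sqrt{S^{2} + q^{2}} + q^{2}}{S + q} = \frac{q^{2} + \sqrt{S^{2} + q^{2}}}{S + q}$)
$Y{\left(56,-84 \right)} - 7975 = \frac{\left(-84\right)^{2} + \sqrt{56^{2} + \left(-84\right)^{2}}}{56 - 84} - 7975 = \frac{7056 + \sqrt{3136 + 7056}}{-28} - 7975 = - \frac{7056 + \sqrt{10192}}{28} - 7975 = - \frac{7056 + 28 \sqrt{13}}{28} - 7975 = \left(-252 - \sqrt{13}\right) - 7975 = -8227 - \sqrt{13}$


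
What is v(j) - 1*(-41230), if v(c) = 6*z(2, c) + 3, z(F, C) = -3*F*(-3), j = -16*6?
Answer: 41341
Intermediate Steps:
j = -96
z(F, C) = 9*F
v(c) = 111 (v(c) = 6*(9*2) + 3 = 6*18 + 3 = 108 + 3 = 111)
v(j) - 1*(-41230) = 111 - 1*(-41230) = 111 + 41230 = 41341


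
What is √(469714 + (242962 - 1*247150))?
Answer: √465526 ≈ 682.29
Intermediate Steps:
√(469714 + (242962 - 1*247150)) = √(469714 + (242962 - 247150)) = √(469714 - 4188) = √465526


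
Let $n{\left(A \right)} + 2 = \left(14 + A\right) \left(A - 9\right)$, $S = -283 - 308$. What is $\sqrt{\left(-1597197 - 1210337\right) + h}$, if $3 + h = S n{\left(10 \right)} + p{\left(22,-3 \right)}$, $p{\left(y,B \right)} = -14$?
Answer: $i \sqrt{2820553} \approx 1679.4 i$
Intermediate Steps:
$S = -591$ ($S = -283 - 308 = -591$)
$n{\left(A \right)} = -2 + \left(-9 + A\right) \left(14 + A\right)$ ($n{\left(A \right)} = -2 + \left(14 + A\right) \left(A - 9\right) = -2 + \left(14 + A\right) \left(-9 + A\right) = -2 + \left(-9 + A\right) \left(14 + A\right)$)
$h = -13019$ ($h = -3 - \left(14 + 591 \left(-128 + 10^{2} + 5 \cdot 10\right)\right) = -3 - \left(14 + 591 \left(-128 + 100 + 50\right)\right) = -3 - 13016 = -13019$)
$\sqrt{\left(-1597197 - 1210337\right) + h} = \sqrt{\left(-1597197 - 1210337\right) - 13019} = \sqrt{-2807534 - 13019} = \sqrt{-2820553} = i \sqrt{2820553}$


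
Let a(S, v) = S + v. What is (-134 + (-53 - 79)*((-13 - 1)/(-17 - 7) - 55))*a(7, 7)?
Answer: 98686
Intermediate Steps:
(-134 + (-53 - 79)*((-13 - 1)/(-17 - 7) - 55))*a(7, 7) = (-134 + (-53 - 79)*((-13 - 1)/(-17 - 7) - 55))*(7 + 7) = (-134 - 132*(-14/(-24) - 55))*14 = (-134 - 132*(-14*(-1/24) - 55))*14 = (-134 - 132*(7/12 - 55))*14 = (-134 - 132*(-653/12))*14 = (-134 + 7183)*14 = 7049*14 = 98686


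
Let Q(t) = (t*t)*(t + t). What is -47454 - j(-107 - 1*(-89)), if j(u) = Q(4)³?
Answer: -2144606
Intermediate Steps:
Q(t) = 2*t³ (Q(t) = t²*(2*t) = 2*t³)
j(u) = 2097152 (j(u) = (2*4³)³ = (2*64)³ = 128³ = 2097152)
-47454 - j(-107 - 1*(-89)) = -47454 - 1*2097152 = -47454 - 2097152 = -2144606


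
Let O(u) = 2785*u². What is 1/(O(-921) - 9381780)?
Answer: 1/2352969405 ≈ 4.2499e-10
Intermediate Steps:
1/(O(-921) - 9381780) = 1/(2785*(-921)² - 9381780) = 1/(2785*848241 - 9381780) = 1/(2362351185 - 9381780) = 1/2352969405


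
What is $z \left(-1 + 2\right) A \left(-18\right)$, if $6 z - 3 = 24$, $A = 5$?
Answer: $-405$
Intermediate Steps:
$z = \frac{9}{2}$ ($z = \frac{1}{2} + \frac{1}{6} \cdot 24 = \frac{1}{2} + 4 = \frac{9}{2} \approx 4.5$)
$z \left(-1 + 2\right) A \left(-18\right) = \frac{9 \left(-1 + 2\right) 5}{2} \left(-18\right) = \frac{9 \cdot 1 \cdot 5}{2} \left(-18\right) = \frac{9}{2} \cdot 5 \left(-18\right) = \frac{45}{2} \left(-18\right) = -405$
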